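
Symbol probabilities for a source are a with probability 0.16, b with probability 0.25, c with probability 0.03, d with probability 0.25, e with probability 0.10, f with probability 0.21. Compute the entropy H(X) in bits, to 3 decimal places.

2.380 bits

H = −Σ pᵢ log₂ pᵢ.
−0.16·log₂(0.16) = 0.4230
−0.25·log₂(0.25) = 0.5000
−0.03·log₂(0.03) = 0.1518
−0.25·log₂(0.25) = 0.5000
−0.10·log₂(0.10) = 0.3322
−0.21·log₂(0.21) = 0.4728
Sum ≈ 2.3798 → 2.380 bits.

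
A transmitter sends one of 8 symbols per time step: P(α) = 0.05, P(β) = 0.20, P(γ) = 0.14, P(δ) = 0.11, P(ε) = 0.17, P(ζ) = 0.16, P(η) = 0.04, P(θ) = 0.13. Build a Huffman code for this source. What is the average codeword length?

Repeatedly combine the two least-probable nodes; the expected code length is the sum of the merged weights.
merge 1/25 + 1/20 → 9/100
merge 9/100 + 11/100 → 1/5
merge 13/100 + 7/50 → 27/100
merge 4/25 + 17/100 → 33/100
merge 1/5 + 1/5 → 2/5
merge 27/100 + 33/100 → 3/5
merge 2/5 + 3/5 → 1
L = 9/100 + 1/5 + 27/100 + 33/100 + 2/5 + 3/5 + 1 = 289/100 = 2.89 bits/symbol.

2.89 bits/symbol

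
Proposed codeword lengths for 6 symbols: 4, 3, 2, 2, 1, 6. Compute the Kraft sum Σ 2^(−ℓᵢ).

With common denominator 2^6 = 64: Σ 2^(−ℓᵢ) = 4/64 + 8/64 + 16/64 + 16/64 + 32/64 + 1/64 = 77/64 = 1.203125.

1.203125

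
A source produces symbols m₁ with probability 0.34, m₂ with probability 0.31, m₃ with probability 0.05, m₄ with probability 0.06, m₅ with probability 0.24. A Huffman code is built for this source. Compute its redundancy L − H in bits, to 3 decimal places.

Entropy H = −Σ p log₂ p ≈ 2.0067 bits.
Huffman merges: 1/20+3/50→11/100; 11/100+6/25→7/20; 31/100+17/50→13/20; 7/20+13/20→1. L = 211/100 ≈ 2.1100.
L − H = 2.1100 − 2.0067 = 0.103 bits.

0.103 bits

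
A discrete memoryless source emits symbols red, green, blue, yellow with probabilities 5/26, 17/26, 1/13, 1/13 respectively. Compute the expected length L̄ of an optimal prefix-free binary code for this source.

1.5 bits/symbol

Repeatedly combine the two least-probable nodes; the expected code length is the sum of the merged weights.
merge 1/13 + 1/13 → 2/13
merge 2/13 + 5/26 → 9/26
merge 9/26 + 17/26 → 1
L = 2/13 + 9/26 + 1 = 3/2 = 1.5 bits/symbol.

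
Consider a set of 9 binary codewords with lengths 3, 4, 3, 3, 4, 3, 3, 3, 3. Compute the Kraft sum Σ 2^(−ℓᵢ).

With common denominator 2^4 = 16: Σ 2^(−ℓᵢ) = 2/16 + 1/16 + 2/16 + 2/16 + 1/16 + 2/16 + 2/16 + 2/16 + 2/16 = 16/16 = 1.

1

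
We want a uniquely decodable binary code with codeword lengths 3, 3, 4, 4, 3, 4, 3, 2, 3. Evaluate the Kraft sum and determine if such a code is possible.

With common denominator 2^4 = 16: Σ 2^(−ℓᵢ) = 2/16 + 2/16 + 1/16 + 1/16 + 2/16 + 1/16 + 2/16 + 4/16 + 2/16 = 17/16 = 1.0625.
Kraft's inequality requires Σ ≤ 1; here Σ = 1.0625 > 1, so no such prefix code exists.

1.0625; no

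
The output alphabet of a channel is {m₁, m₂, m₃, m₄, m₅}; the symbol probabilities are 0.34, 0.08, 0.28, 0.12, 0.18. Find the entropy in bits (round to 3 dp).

2.147 bits

H = −Σ pᵢ log₂ pᵢ.
−0.34·log₂(0.34) = 0.5292
−0.08·log₂(0.08) = 0.2915
−0.28·log₂(0.28) = 0.5142
−0.12·log₂(0.12) = 0.3671
−0.18·log₂(0.18) = 0.4453
Sum ≈ 2.1473 → 2.147 bits.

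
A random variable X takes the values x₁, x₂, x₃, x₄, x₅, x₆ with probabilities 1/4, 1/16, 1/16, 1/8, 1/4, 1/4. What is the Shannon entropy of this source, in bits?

Each probability is a power of 1/2, so log₂(1/p) is an integer.
H = Σ p·log₂(1/p) = 1/4·2 + 1/16·4 + 1/16·4 + 1/8·3 + 1/4·2 + 1/4·2 = 2.375 bits.

2.375 bits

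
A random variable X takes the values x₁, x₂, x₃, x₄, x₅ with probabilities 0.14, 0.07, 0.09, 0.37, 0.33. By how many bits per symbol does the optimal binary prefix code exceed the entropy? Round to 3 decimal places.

Entropy H = −Σ p log₂ p ≈ 2.0369 bits.
Huffman merges: 7/100+9/100→4/25; 7/50+4/25→3/10; 3/10+33/100→63/100; 37/100+63/100→1. L = 209/100 ≈ 2.0900.
L − H = 2.0900 − 2.0369 = 0.053 bits.

0.053 bits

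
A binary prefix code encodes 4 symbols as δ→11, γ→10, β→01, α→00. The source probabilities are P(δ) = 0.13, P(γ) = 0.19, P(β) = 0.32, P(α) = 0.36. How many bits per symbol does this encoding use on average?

2 bits/symbol

L̄ = Σ pᵢ·ℓᵢ = 0.13·2 + 0.19·2 + 0.32·2 + 0.36·2 = 2 bits/symbol.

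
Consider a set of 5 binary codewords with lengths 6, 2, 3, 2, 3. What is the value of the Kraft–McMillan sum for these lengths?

0.765625

With common denominator 2^6 = 64: Σ 2^(−ℓᵢ) = 1/64 + 16/64 + 8/64 + 16/64 + 8/64 = 49/64 = 0.765625.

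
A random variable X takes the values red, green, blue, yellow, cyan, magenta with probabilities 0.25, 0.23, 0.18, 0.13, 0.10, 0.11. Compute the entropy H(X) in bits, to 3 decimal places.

2.498 bits

H = −Σ pᵢ log₂ pᵢ.
−0.25·log₂(0.25) = 0.5000
−0.23·log₂(0.23) = 0.4877
−0.18·log₂(0.18) = 0.4453
−0.13·log₂(0.13) = 0.3826
−0.10·log₂(0.10) = 0.3322
−0.11·log₂(0.11) = 0.3503
Sum ≈ 2.4981 → 2.498 bits.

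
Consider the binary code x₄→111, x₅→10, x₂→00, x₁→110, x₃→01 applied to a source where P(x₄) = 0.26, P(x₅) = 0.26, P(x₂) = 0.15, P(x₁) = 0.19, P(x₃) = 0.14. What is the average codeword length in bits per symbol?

2.45 bits/symbol

L̄ = Σ pᵢ·ℓᵢ = 0.26·3 + 0.26·2 + 0.15·2 + 0.19·3 + 0.14·2 = 2.45 bits/symbol.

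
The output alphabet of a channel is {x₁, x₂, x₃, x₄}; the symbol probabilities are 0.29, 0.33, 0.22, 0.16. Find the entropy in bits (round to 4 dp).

1.9493 bits

H = −Σ pᵢ log₂ pᵢ.
−0.29·log₂(0.29) = 0.5179
−0.33·log₂(0.33) = 0.5278
−0.22·log₂(0.22) = 0.4806
−0.16·log₂(0.16) = 0.4230
Sum ≈ 1.9493 → 1.9493 bits.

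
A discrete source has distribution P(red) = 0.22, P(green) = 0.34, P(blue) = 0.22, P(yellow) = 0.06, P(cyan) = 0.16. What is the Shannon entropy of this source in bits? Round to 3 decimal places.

H = −Σ pᵢ log₂ pᵢ.
−0.22·log₂(0.22) = 0.4806
−0.34·log₂(0.34) = 0.5292
−0.22·log₂(0.22) = 0.4806
−0.06·log₂(0.06) = 0.2435
−0.16·log₂(0.16) = 0.4230
Sum ≈ 2.1569 → 2.157 bits.

2.157 bits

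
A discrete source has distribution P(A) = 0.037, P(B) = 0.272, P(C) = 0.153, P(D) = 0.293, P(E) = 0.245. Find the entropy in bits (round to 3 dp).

2.117 bits

H = −Σ pᵢ log₂ pᵢ.
−0.037·log₂(0.037) = 0.1760
−0.272·log₂(0.272) = 0.5109
−0.153·log₂(0.153) = 0.4144
−0.293·log₂(0.293) = 0.5189
−0.245·log₂(0.245) = 0.4971
Sum ≈ 2.1173 → 2.117 bits.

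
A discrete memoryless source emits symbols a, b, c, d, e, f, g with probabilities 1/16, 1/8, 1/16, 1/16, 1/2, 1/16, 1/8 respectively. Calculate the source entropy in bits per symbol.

Each probability is a power of 1/2, so log₂(1/p) is an integer.
H = Σ p·log₂(1/p) = 1/16·4 + 1/8·3 + 1/16·4 + 1/16·4 + 1/2·1 + 1/16·4 + 1/8·3 = 2.25 bits.

2.25 bits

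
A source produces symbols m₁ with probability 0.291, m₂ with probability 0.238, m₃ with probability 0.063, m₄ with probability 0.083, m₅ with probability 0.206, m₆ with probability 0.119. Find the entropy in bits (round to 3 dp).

2.395 bits

H = −Σ pᵢ log₂ pᵢ.
−0.291·log₂(0.291) = 0.5182
−0.238·log₂(0.238) = 0.4929
−0.063·log₂(0.063) = 0.2513
−0.083·log₂(0.083) = 0.2980
−0.206·log₂(0.206) = 0.4695
−0.119·log₂(0.119) = 0.3654
Sum ≈ 2.3954 → 2.395 bits.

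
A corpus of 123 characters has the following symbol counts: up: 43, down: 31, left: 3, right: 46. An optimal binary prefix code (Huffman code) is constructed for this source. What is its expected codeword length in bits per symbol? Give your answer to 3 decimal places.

1.902 bits/symbol

Probabilities are the counts divided by 123.
Repeatedly combine the two least-probable nodes; the expected code length is the sum of the merged weights.
merge 1/41 + 31/123 → 34/123
merge 34/123 + 43/123 → 77/123
merge 46/123 + 77/123 → 1
L = 34/123 + 77/123 + 1 = 78/41 ≈ 1.902 bits/symbol.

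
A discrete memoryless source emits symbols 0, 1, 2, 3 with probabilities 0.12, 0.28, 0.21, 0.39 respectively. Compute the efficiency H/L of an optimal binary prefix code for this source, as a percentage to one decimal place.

Entropy H = −Σ p log₂ p ≈ 1.8839 bits.
Huffman merges: 3/25+21/100→33/100; 7/25+33/100→61/100; 39/100+61/100→1. L = 97/50 ≈ 1.9400.
Efficiency = H/L = 1.8839/1.9400 = 97.1%.

97.1%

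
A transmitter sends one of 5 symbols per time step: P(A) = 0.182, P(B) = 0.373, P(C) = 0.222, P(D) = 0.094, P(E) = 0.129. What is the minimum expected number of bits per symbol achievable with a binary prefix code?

Repeatedly combine the two least-probable nodes; the expected code length is the sum of the merged weights.
merge 47/500 + 129/1000 → 223/1000
merge 91/500 + 111/500 → 101/250
merge 223/1000 + 373/1000 → 149/250
merge 101/250 + 149/250 → 1
L = 223/1000 + 101/250 + 149/250 + 1 = 2223/1000 = 2.223 bits/symbol.

2.223 bits/symbol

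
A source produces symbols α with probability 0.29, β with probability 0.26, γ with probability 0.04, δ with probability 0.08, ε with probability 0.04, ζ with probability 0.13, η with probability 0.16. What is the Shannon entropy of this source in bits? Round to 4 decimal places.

H = −Σ pᵢ log₂ pᵢ.
−0.29·log₂(0.29) = 0.5179
−0.26·log₂(0.26) = 0.5053
−0.04·log₂(0.04) = 0.1858
−0.08·log₂(0.08) = 0.2915
−0.04·log₂(0.04) = 0.1858
−0.13·log₂(0.13) = 0.3826
−0.16·log₂(0.16) = 0.4230
Sum ≈ 2.4919 → 2.4919 bits.

2.4919 bits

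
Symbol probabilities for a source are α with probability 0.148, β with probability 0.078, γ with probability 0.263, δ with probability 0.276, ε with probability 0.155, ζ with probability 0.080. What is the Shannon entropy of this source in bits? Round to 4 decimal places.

2.4228 bits

H = −Σ pᵢ log₂ pᵢ.
−0.148·log₂(0.148) = 0.4079
−0.078·log₂(0.078) = 0.2871
−0.263·log₂(0.263) = 0.5068
−0.276·log₂(0.276) = 0.5126
−0.155·log₂(0.155) = 0.4169
−0.080·log₂(0.080) = 0.2915
Sum ≈ 2.4228 → 2.4228 bits.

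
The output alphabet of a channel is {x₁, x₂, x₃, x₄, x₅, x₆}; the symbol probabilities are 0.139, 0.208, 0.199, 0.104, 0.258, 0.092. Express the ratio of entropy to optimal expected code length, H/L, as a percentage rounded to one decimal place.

Entropy H = −Σ p log₂ p ≈ 2.4910 bits.
Huffman merges: 23/250+13/125→49/250; 139/1000+49/250→67/200; 199/1000+26/125→407/1000; 129/500+67/200→593/1000; 407/1000+593/1000→1. L = 2531/1000 ≈ 2.5310.
Efficiency = H/L = 2.4910/2.5310 = 98.4%.

98.4%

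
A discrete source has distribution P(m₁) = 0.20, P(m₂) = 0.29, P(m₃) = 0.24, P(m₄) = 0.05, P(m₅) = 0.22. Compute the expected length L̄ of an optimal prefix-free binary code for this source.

2.25 bits/symbol

Repeatedly combine the two least-probable nodes; the expected code length is the sum of the merged weights.
merge 1/20 + 1/5 → 1/4
merge 11/50 + 6/25 → 23/50
merge 1/4 + 29/100 → 27/50
merge 23/50 + 27/50 → 1
L = 1/4 + 23/50 + 27/50 + 1 = 9/4 = 2.25 bits/symbol.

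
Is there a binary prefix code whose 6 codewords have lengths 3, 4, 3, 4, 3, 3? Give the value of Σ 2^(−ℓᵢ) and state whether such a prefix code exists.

With common denominator 2^4 = 16: Σ 2^(−ℓᵢ) = 2/16 + 1/16 + 2/16 + 1/16 + 2/16 + 2/16 = 10/16 = 0.625.
Kraft's inequality requires Σ ≤ 1; here Σ = 0.625 ≤ 1, so such a prefix code exists.

0.625; yes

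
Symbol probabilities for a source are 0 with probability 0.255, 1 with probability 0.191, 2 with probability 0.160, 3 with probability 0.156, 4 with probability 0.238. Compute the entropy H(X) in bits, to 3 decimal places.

H = −Σ pᵢ log₂ pᵢ.
−0.255·log₂(0.255) = 0.5027
−0.191·log₂(0.191) = 0.4562
−0.160·log₂(0.160) = 0.4230
−0.156·log₂(0.156) = 0.4181
−0.238·log₂(0.238) = 0.4929
Sum ≈ 2.2929 → 2.293 bits.

2.293 bits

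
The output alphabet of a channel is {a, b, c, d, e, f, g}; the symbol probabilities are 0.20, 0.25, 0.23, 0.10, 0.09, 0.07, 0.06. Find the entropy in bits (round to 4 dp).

2.6090 bits

H = −Σ pᵢ log₂ pᵢ.
−0.20·log₂(0.20) = 0.4644
−0.25·log₂(0.25) = 0.5000
−0.23·log₂(0.23) = 0.4877
−0.10·log₂(0.10) = 0.3322
−0.09·log₂(0.09) = 0.3127
−0.07·log₂(0.07) = 0.2686
−0.06·log₂(0.06) = 0.2435
Sum ≈ 2.6090 → 2.6090 bits.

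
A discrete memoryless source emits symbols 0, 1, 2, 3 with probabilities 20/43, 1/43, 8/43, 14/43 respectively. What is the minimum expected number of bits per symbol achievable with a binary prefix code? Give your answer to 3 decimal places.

1.744 bits/symbol

Repeatedly combine the two least-probable nodes; the expected code length is the sum of the merged weights.
merge 1/43 + 8/43 → 9/43
merge 9/43 + 14/43 → 23/43
merge 20/43 + 23/43 → 1
L = 9/43 + 23/43 + 1 = 75/43 ≈ 1.744 bits/symbol.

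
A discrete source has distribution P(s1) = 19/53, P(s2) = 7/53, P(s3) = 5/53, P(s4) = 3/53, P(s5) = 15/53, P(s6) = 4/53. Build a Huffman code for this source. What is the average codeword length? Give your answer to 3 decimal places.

Repeatedly combine the two least-probable nodes; the expected code length is the sum of the merged weights.
merge 3/53 + 4/53 → 7/53
merge 5/53 + 7/53 → 12/53
merge 7/53 + 12/53 → 19/53
merge 15/53 + 19/53 → 34/53
merge 19/53 + 34/53 → 1
L = 7/53 + 12/53 + 19/53 + 34/53 + 1 = 125/53 ≈ 2.358 bits/symbol.

2.358 bits/symbol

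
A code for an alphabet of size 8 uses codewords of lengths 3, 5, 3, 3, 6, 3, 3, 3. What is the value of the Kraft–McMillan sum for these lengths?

With common denominator 2^6 = 64: Σ 2^(−ℓᵢ) = 8/64 + 2/64 + 8/64 + 8/64 + 1/64 + 8/64 + 8/64 + 8/64 = 51/64 = 0.796875.

0.796875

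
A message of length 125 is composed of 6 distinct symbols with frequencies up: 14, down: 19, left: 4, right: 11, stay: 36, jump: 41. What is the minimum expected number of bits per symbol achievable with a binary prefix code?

2.352 bits/symbol

Probabilities are the counts divided by 125.
Repeatedly combine the two least-probable nodes; the expected code length is the sum of the merged weights.
merge 4/125 + 11/125 → 3/25
merge 14/125 + 3/25 → 29/125
merge 19/125 + 29/125 → 48/125
merge 36/125 + 41/125 → 77/125
merge 48/125 + 77/125 → 1
L = 3/25 + 29/125 + 48/125 + 77/125 + 1 = 294/125 = 2.352 bits/symbol.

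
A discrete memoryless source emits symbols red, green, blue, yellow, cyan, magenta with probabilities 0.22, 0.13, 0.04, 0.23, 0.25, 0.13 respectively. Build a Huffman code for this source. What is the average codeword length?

Repeatedly combine the two least-probable nodes; the expected code length is the sum of the merged weights.
merge 1/25 + 13/100 → 17/100
merge 13/100 + 17/100 → 3/10
merge 11/50 + 23/100 → 9/20
merge 1/4 + 3/10 → 11/20
merge 9/20 + 11/20 → 1
L = 17/100 + 3/10 + 9/20 + 11/20 + 1 = 247/100 = 2.47 bits/symbol.

2.47 bits/symbol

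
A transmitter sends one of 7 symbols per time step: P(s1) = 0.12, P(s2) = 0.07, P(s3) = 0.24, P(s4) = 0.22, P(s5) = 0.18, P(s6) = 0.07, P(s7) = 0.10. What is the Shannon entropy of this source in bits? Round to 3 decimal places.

H = −Σ pᵢ log₂ pᵢ.
−0.12·log₂(0.12) = 0.3671
−0.07·log₂(0.07) = 0.2686
−0.24·log₂(0.24) = 0.4941
−0.22·log₂(0.22) = 0.4806
−0.18·log₂(0.18) = 0.4453
−0.07·log₂(0.07) = 0.2686
−0.10·log₂(0.10) = 0.3322
Sum ≈ 2.6564 → 2.656 bits.

2.656 bits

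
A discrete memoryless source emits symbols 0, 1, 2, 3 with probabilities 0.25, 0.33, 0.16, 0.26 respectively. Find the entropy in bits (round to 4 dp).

H = −Σ pᵢ log₂ pᵢ.
−0.25·log₂(0.25) = 0.5000
−0.33·log₂(0.33) = 0.5278
−0.16·log₂(0.16) = 0.4230
−0.26·log₂(0.26) = 0.5053
Sum ≈ 1.9561 → 1.9561 bits.

1.9561 bits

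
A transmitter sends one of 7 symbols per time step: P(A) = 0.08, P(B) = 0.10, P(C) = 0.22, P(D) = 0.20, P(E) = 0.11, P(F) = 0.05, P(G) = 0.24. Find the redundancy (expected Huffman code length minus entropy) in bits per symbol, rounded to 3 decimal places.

0.041 bits

Entropy H = −Σ p log₂ p ≈ 2.6292 bits.
Huffman merges: 1/20+2/25→13/100; 1/10+11/100→21/100; 13/100+1/5→33/100; 21/100+11/50→43/100; 6/25+33/100→57/100; 43/100+57/100→1. L = 267/100 ≈ 2.6700.
L − H = 2.6700 − 2.6292 = 0.041 bits.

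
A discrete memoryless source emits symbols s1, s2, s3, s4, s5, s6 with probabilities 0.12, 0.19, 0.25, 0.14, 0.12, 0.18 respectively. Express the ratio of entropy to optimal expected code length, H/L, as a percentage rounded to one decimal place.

98.9%

Entropy H = −Σ p log₂ p ≈ 2.5318 bits.
Huffman merges: 3/25+3/25→6/25; 7/50+9/50→8/25; 19/100+6/25→43/100; 1/4+8/25→57/100; 43/100+57/100→1. L = 64/25 ≈ 2.5600.
Efficiency = H/L = 2.5318/2.5600 = 98.9%.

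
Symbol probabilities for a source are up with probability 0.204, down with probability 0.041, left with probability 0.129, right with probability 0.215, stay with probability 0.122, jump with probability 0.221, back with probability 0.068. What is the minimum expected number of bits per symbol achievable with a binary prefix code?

Repeatedly combine the two least-probable nodes; the expected code length is the sum of the merged weights.
merge 41/1000 + 17/250 → 109/1000
merge 109/1000 + 61/500 → 231/1000
merge 129/1000 + 51/250 → 333/1000
merge 43/200 + 221/1000 → 109/250
merge 231/1000 + 333/1000 → 141/250
merge 109/250 + 141/250 → 1
L = 109/1000 + 231/1000 + 333/1000 + 109/250 + 141/250 + 1 = 2673/1000 = 2.673 bits/symbol.

2.673 bits/symbol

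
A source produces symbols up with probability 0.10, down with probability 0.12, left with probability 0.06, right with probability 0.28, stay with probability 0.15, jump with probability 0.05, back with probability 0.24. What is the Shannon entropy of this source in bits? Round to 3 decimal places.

2.578 bits

H = −Σ pᵢ log₂ pᵢ.
−0.10·log₂(0.10) = 0.3322
−0.12·log₂(0.12) = 0.3671
−0.06·log₂(0.06) = 0.2435
−0.28·log₂(0.28) = 0.5142
−0.15·log₂(0.15) = 0.4105
−0.05·log₂(0.05) = 0.2161
−0.24·log₂(0.24) = 0.4941
Sum ≈ 2.5778 → 2.578 bits.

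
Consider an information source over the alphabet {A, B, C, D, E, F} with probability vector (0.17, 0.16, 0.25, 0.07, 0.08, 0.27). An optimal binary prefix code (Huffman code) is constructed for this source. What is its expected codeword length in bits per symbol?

2.46 bits/symbol

Repeatedly combine the two least-probable nodes; the expected code length is the sum of the merged weights.
merge 7/100 + 2/25 → 3/20
merge 3/20 + 4/25 → 31/100
merge 17/100 + 1/4 → 21/50
merge 27/100 + 31/100 → 29/50
merge 21/50 + 29/50 → 1
L = 3/20 + 31/100 + 21/50 + 29/50 + 1 = 123/50 = 2.46 bits/symbol.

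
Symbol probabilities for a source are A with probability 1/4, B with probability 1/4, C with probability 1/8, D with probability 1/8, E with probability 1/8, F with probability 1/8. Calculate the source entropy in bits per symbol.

2.5 bits

Each probability is a power of 1/2, so log₂(1/p) is an integer.
H = Σ p·log₂(1/p) = 1/4·2 + 1/4·2 + 1/8·3 + 1/8·3 + 1/8·3 + 1/8·3 = 2.5 bits.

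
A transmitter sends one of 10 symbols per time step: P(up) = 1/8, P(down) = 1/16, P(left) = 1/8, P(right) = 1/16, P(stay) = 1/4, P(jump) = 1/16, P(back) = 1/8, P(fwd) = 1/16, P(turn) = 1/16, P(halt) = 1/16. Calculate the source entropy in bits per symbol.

Each probability is a power of 1/2, so log₂(1/p) is an integer.
H = Σ p·log₂(1/p) = 1/8·3 + 1/16·4 + 1/8·3 + 1/16·4 + 1/4·2 + 1/16·4 + 1/8·3 + 1/16·4 + 1/16·4 + 1/16·4 = 3.125 bits.

3.125 bits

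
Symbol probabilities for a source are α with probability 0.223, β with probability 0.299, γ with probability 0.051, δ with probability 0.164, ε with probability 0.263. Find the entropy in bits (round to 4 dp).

H = −Σ pᵢ log₂ pᵢ.
−0.223·log₂(0.223) = 0.4828
−0.299·log₂(0.299) = 0.5208
−0.051·log₂(0.051) = 0.2190
−0.164·log₂(0.164) = 0.4278
−0.263·log₂(0.263) = 0.5068
Sum ≈ 2.1570 → 2.1570 bits.

2.1570 bits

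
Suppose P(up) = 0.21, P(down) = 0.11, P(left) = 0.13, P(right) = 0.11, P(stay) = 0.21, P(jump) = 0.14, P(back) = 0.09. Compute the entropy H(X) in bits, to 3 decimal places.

H = −Σ pᵢ log₂ pᵢ.
−0.21·log₂(0.21) = 0.4728
−0.11·log₂(0.11) = 0.3503
−0.13·log₂(0.13) = 0.3826
−0.11·log₂(0.11) = 0.3503
−0.21·log₂(0.21) = 0.4728
−0.14·log₂(0.14) = 0.3971
−0.09·log₂(0.09) = 0.3127
Sum ≈ 2.7386 → 2.739 bits.

2.739 bits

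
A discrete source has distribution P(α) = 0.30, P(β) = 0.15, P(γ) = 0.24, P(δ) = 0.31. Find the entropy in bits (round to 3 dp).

H = −Σ pᵢ log₂ pᵢ.
−0.30·log₂(0.30) = 0.5211
−0.15·log₂(0.15) = 0.4105
−0.24·log₂(0.24) = 0.4941
−0.31·log₂(0.31) = 0.5238
Sum ≈ 1.9496 → 1.950 bits.

1.950 bits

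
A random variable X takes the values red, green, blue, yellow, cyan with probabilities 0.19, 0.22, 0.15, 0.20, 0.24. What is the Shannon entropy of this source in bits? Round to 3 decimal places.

H = −Σ pᵢ log₂ pᵢ.
−0.19·log₂(0.19) = 0.4552
−0.22·log₂(0.22) = 0.4806
−0.15·log₂(0.15) = 0.4105
−0.20·log₂(0.20) = 0.4644
−0.24·log₂(0.24) = 0.4941
Sum ≈ 2.3049 → 2.305 bits.

2.305 bits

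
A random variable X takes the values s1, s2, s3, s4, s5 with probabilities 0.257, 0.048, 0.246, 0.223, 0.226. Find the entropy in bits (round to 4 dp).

2.1794 bits

H = −Σ pᵢ log₂ pᵢ.
−0.257·log₂(0.257) = 0.5038
−0.048·log₂(0.048) = 0.2103
−0.246·log₂(0.246) = 0.4977
−0.223·log₂(0.223) = 0.4828
−0.226·log₂(0.226) = 0.4849
Sum ≈ 2.1794 → 2.1794 bits.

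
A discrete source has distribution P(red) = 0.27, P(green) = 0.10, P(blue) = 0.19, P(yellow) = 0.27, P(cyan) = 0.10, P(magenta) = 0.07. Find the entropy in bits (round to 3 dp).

H = −Σ pᵢ log₂ pᵢ.
−0.27·log₂(0.27) = 0.5100
−0.10·log₂(0.10) = 0.3322
−0.19·log₂(0.19) = 0.4552
−0.27·log₂(0.27) = 0.5100
−0.10·log₂(0.10) = 0.3322
−0.07·log₂(0.07) = 0.2686
Sum ≈ 2.4082 → 2.408 bits.

2.408 bits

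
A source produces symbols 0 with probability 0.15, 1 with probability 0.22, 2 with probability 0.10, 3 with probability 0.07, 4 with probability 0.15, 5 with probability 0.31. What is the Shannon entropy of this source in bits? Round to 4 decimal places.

2.4262 bits

H = −Σ pᵢ log₂ pᵢ.
−0.15·log₂(0.15) = 0.4105
−0.22·log₂(0.22) = 0.4806
−0.10·log₂(0.10) = 0.3322
−0.07·log₂(0.07) = 0.2686
−0.15·log₂(0.15) = 0.4105
−0.31·log₂(0.31) = 0.5238
Sum ≈ 2.4262 → 2.4262 bits.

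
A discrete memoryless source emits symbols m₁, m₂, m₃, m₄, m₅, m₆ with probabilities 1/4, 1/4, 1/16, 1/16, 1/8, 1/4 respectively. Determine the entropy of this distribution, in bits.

Each probability is a power of 1/2, so log₂(1/p) is an integer.
H = Σ p·log₂(1/p) = 1/4·2 + 1/4·2 + 1/16·4 + 1/16·4 + 1/8·3 + 1/4·2 = 2.375 bits.

2.375 bits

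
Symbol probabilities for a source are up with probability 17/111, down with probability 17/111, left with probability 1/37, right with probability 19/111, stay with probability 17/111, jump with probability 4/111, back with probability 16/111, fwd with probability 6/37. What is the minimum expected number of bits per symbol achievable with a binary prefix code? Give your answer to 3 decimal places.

2.892 bits/symbol

Repeatedly combine the two least-probable nodes; the expected code length is the sum of the merged weights.
merge 1/37 + 4/111 → 7/111
merge 7/111 + 16/111 → 23/111
merge 17/111 + 17/111 → 34/111
merge 17/111 + 6/37 → 35/111
merge 19/111 + 23/111 → 14/37
merge 34/111 + 35/111 → 23/37
merge 14/37 + 23/37 → 1
L = 7/111 + 23/111 + 34/111 + 35/111 + 14/37 + 23/37 + 1 = 107/37 ≈ 2.892 bits/symbol.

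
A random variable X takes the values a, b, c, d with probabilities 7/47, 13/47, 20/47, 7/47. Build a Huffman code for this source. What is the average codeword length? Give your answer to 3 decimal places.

1.872 bits/symbol

Repeatedly combine the two least-probable nodes; the expected code length is the sum of the merged weights.
merge 7/47 + 7/47 → 14/47
merge 13/47 + 14/47 → 27/47
merge 20/47 + 27/47 → 1
L = 14/47 + 27/47 + 1 = 88/47 ≈ 1.872 bits/symbol.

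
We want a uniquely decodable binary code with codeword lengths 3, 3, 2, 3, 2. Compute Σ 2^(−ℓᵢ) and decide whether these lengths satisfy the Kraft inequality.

With common denominator 2^3 = 8: Σ 2^(−ℓᵢ) = 1/8 + 1/8 + 2/8 + 1/8 + 2/8 = 7/8 = 0.875.
Kraft's inequality requires Σ ≤ 1; here Σ = 0.875 ≤ 1, so such a prefix code exists.

0.875; yes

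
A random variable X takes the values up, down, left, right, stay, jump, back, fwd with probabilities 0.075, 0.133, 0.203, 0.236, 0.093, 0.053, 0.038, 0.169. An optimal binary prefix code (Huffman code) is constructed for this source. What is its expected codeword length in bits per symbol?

Repeatedly combine the two least-probable nodes; the expected code length is the sum of the merged weights.
merge 19/500 + 53/1000 → 91/1000
merge 3/40 + 91/1000 → 83/500
merge 93/1000 + 133/1000 → 113/500
merge 83/500 + 169/1000 → 67/200
merge 203/1000 + 113/500 → 429/1000
merge 59/250 + 67/200 → 571/1000
merge 429/1000 + 571/1000 → 1
L = 91/1000 + 83/500 + 113/500 + 67/200 + 429/1000 + 571/1000 + 1 = 1409/500 = 2.818 bits/symbol.

2.818 bits/symbol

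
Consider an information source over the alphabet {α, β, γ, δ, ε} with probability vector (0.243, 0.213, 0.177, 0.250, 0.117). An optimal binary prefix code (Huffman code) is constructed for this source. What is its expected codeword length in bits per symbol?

Repeatedly combine the two least-probable nodes; the expected code length is the sum of the merged weights.
merge 117/1000 + 177/1000 → 147/500
merge 213/1000 + 243/1000 → 57/125
merge 1/4 + 147/500 → 68/125
merge 57/125 + 68/125 → 1
L = 147/500 + 57/125 + 68/125 + 1 = 1147/500 = 2.294 bits/symbol.

2.294 bits/symbol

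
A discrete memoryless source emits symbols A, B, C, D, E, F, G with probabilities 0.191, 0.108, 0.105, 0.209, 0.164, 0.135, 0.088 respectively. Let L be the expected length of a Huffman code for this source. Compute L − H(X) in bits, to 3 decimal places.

Entropy H = −Σ p log₂ p ≈ 2.7427 bits.
Huffman merges: 11/125+21/200→193/1000; 27/250+27/200→243/1000; 41/250+191/1000→71/200; 193/1000+209/1000→201/500; 243/1000+71/200→299/500; 201/500+299/500→1. L = 2791/1000 ≈ 2.7910.
L − H = 2.7910 − 2.7427 = 0.048 bits.

0.048 bits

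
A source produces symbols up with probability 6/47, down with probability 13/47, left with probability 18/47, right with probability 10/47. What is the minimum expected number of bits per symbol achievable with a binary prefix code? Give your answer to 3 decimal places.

1.957 bits/symbol

Repeatedly combine the two least-probable nodes; the expected code length is the sum of the merged weights.
merge 6/47 + 10/47 → 16/47
merge 13/47 + 16/47 → 29/47
merge 18/47 + 29/47 → 1
L = 16/47 + 29/47 + 1 = 92/47 ≈ 1.957 bits/symbol.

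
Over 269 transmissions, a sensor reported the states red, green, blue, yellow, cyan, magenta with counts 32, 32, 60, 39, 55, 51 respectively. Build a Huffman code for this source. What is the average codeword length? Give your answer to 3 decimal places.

Probabilities are the counts divided by 269.
Repeatedly combine the two least-probable nodes; the expected code length is the sum of the merged weights.
merge 32/269 + 32/269 → 64/269
merge 39/269 + 51/269 → 90/269
merge 55/269 + 60/269 → 115/269
merge 64/269 + 90/269 → 154/269
merge 115/269 + 154/269 → 1
L = 64/269 + 90/269 + 115/269 + 154/269 + 1 = 692/269 ≈ 2.572 bits/symbol.

2.572 bits/symbol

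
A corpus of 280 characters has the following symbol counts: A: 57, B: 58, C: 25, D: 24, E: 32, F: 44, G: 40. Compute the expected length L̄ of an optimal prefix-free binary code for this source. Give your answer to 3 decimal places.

2.764 bits/symbol

Probabilities are the counts divided by 280.
Repeatedly combine the two least-probable nodes; the expected code length is the sum of the merged weights.
merge 3/35 + 5/56 → 7/40
merge 4/35 + 1/7 → 9/35
merge 11/70 + 7/40 → 93/280
merge 57/280 + 29/140 → 23/56
merge 9/35 + 93/280 → 33/56
merge 23/56 + 33/56 → 1
L = 7/40 + 9/35 + 93/280 + 23/56 + 33/56 + 1 = 387/140 ≈ 2.764 bits/symbol.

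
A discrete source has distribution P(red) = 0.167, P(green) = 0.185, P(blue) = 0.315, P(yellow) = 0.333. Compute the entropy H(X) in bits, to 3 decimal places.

1.935 bits

H = −Σ pᵢ log₂ pᵢ.
−0.167·log₂(0.167) = 0.4312
−0.185·log₂(0.185) = 0.4504
−0.315·log₂(0.315) = 0.5250
−0.333·log₂(0.333) = 0.5283
Sum ≈ 1.9348 → 1.935 bits.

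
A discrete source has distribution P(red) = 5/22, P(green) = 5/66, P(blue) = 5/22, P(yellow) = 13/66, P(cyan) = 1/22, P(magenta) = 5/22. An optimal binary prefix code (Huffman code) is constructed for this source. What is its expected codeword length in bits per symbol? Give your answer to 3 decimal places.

2.439 bits/symbol

Repeatedly combine the two least-probable nodes; the expected code length is the sum of the merged weights.
merge 1/22 + 5/66 → 4/33
merge 4/33 + 13/66 → 7/22
merge 5/22 + 5/22 → 5/11
merge 5/22 + 7/22 → 6/11
merge 5/11 + 6/11 → 1
L = 4/33 + 7/22 + 5/11 + 6/11 + 1 = 161/66 ≈ 2.439 bits/symbol.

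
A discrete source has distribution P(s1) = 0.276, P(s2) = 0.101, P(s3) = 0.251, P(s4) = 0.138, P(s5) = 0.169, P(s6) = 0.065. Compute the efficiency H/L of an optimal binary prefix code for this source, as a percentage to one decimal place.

Entropy H = −Σ p log₂ p ≈ 2.4313 bits.
Huffman merges: 13/200+101/1000→83/500; 69/500+83/500→38/125; 169/1000+251/1000→21/50; 69/250+38/125→29/50; 21/50+29/50→1. L = 247/100 ≈ 2.4700.
Efficiency = H/L = 2.4313/2.4700 = 98.4%.

98.4%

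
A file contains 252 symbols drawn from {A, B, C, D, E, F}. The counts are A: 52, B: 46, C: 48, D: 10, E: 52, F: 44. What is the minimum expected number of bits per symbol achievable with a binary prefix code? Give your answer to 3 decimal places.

2.587 bits/symbol

Probabilities are the counts divided by 252.
Repeatedly combine the two least-probable nodes; the expected code length is the sum of the merged weights.
merge 5/126 + 11/63 → 3/14
merge 23/126 + 4/21 → 47/126
merge 13/63 + 13/63 → 26/63
merge 3/14 + 47/126 → 37/63
merge 26/63 + 37/63 → 1
L = 3/14 + 47/126 + 26/63 + 37/63 + 1 = 163/63 ≈ 2.587 bits/symbol.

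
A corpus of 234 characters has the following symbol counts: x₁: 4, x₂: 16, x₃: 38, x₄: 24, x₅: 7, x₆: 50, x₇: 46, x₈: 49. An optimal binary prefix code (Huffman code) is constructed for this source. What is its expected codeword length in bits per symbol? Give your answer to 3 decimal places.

2.739 bits/symbol

Probabilities are the counts divided by 234.
Repeatedly combine the two least-probable nodes; the expected code length is the sum of the merged weights.
merge 2/117 + 7/234 → 11/234
merge 11/234 + 8/117 → 3/26
merge 4/39 + 3/26 → 17/78
merge 19/117 + 23/117 → 14/39
merge 49/234 + 25/117 → 11/26
merge 17/78 + 14/39 → 15/26
merge 11/26 + 15/26 → 1
L = 11/234 + 3/26 + 17/78 + 14/39 + 11/26 + 15/26 + 1 = 641/234 ≈ 2.739 bits/symbol.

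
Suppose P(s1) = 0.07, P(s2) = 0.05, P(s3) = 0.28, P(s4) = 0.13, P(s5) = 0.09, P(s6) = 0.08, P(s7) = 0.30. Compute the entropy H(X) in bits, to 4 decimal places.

H = −Σ pᵢ log₂ pᵢ.
−0.07·log₂(0.07) = 0.2686
−0.05·log₂(0.05) = 0.2161
−0.28·log₂(0.28) = 0.5142
−0.13·log₂(0.13) = 0.3826
−0.09·log₂(0.09) = 0.3127
−0.08·log₂(0.08) = 0.2915
−0.30·log₂(0.30) = 0.5211
Sum ≈ 2.5068 → 2.5068 bits.

2.5068 bits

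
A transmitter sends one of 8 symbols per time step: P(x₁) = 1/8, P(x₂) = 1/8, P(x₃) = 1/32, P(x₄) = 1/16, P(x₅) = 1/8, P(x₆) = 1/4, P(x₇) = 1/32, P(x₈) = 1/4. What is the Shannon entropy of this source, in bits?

Each probability is a power of 1/2, so log₂(1/p) is an integer.
H = Σ p·log₂(1/p) = 1/8·3 + 1/8·3 + 1/32·5 + 1/16·4 + 1/8·3 + 1/4·2 + 1/32·5 + 1/4·2 = 2.6875 bits.

2.6875 bits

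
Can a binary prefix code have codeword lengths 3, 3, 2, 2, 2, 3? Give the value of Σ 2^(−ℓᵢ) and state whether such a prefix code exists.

With common denominator 2^3 = 8: Σ 2^(−ℓᵢ) = 1/8 + 1/8 + 2/8 + 2/8 + 2/8 + 1/8 = 9/8 = 1.125.
Kraft's inequality requires Σ ≤ 1; here Σ = 1.125 > 1, so no such prefix code exists.

1.125; no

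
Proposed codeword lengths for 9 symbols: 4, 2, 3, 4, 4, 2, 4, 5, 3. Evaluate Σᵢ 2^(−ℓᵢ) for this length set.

With common denominator 2^5 = 32: Σ 2^(−ℓᵢ) = 2/32 + 8/32 + 4/32 + 2/32 + 2/32 + 8/32 + 2/32 + 1/32 + 4/32 = 33/32 = 1.03125.

1.03125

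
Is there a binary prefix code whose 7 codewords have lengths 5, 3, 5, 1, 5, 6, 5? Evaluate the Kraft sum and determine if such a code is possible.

0.765625; yes

With common denominator 2^6 = 64: Σ 2^(−ℓᵢ) = 2/64 + 8/64 + 2/64 + 32/64 + 2/64 + 1/64 + 2/64 = 49/64 = 0.765625.
Kraft's inequality requires Σ ≤ 1; here Σ = 0.765625 ≤ 1, so such a prefix code exists.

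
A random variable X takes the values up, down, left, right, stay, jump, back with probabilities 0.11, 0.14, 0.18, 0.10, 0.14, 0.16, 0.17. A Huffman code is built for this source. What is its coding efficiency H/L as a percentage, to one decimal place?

98.6%

Entropy H = −Σ p log₂ p ≈ 2.7796 bits.
Huffman merges: 1/10+11/100→21/100; 7/50+7/50→7/25; 4/25+17/100→33/100; 9/50+21/100→39/100; 7/25+33/100→61/100; 39/100+61/100→1. L = 141/50 ≈ 2.8200.
Efficiency = H/L = 2.7796/2.8200 = 98.6%.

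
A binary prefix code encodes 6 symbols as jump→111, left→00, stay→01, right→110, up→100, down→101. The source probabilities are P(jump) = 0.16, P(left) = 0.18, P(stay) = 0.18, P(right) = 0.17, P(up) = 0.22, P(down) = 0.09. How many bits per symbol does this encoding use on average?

L̄ = Σ pᵢ·ℓᵢ = 0.16·3 + 0.18·2 + 0.18·2 + 0.17·3 + 0.22·3 + 0.09·3 = 2.64 bits/symbol.

2.64 bits/symbol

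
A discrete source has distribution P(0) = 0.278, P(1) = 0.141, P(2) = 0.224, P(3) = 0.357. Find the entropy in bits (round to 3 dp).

H = −Σ pᵢ log₂ pᵢ.
−0.278·log₂(0.278) = 0.5134
−0.141·log₂(0.141) = 0.3985
−0.224·log₂(0.224) = 0.4835
−0.357·log₂(0.357) = 0.5305
Sum ≈ 1.9259 → 1.926 bits.

1.926 bits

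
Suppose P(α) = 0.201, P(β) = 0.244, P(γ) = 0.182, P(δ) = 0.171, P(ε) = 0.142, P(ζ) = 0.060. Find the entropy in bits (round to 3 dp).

2.488 bits

H = −Σ pᵢ log₂ pᵢ.
−0.201·log₂(0.201) = 0.4653
−0.244·log₂(0.244) = 0.4966
−0.182·log₂(0.182) = 0.4474
−0.171·log₂(0.171) = 0.4357
−0.142·log₂(0.142) = 0.3999
−0.060·log₂(0.060) = 0.2435
Sum ≈ 2.4883 → 2.488 bits.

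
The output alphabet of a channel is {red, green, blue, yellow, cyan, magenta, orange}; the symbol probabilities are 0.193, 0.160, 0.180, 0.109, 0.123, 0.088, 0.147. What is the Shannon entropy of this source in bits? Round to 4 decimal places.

H = −Σ pᵢ log₂ pᵢ.
−0.193·log₂(0.193) = 0.4581
−0.160·log₂(0.160) = 0.4230
−0.180·log₂(0.180) = 0.4453
−0.109·log₂(0.109) = 0.3485
−0.123·log₂(0.123) = 0.3719
−0.088·log₂(0.088) = 0.3086
−0.147·log₂(0.147) = 0.4066
Sum ≈ 2.7620 → 2.7620 bits.

2.7620 bits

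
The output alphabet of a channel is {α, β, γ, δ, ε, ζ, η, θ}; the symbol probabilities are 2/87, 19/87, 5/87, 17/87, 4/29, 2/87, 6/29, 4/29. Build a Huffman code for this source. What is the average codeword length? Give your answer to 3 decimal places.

Repeatedly combine the two least-probable nodes; the expected code length is the sum of the merged weights.
merge 2/87 + 2/87 → 4/87
merge 4/87 + 5/87 → 3/29
merge 3/29 + 4/29 → 7/29
merge 4/29 + 17/87 → 1/3
merge 6/29 + 19/87 → 37/87
merge 7/29 + 1/3 → 50/87
merge 37/87 + 50/87 → 1
L = 4/87 + 3/29 + 7/29 + 1/3 + 37/87 + 50/87 + 1 = 79/29 ≈ 2.724 bits/symbol.

2.724 bits/symbol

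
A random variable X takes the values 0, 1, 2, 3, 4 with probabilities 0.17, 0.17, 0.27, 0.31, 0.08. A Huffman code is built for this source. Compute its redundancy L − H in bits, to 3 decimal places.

0.056 bits

Entropy H = −Σ p log₂ p ≈ 2.1945 bits.
Huffman merges: 2/25+17/100→1/4; 17/100+1/4→21/50; 27/100+31/100→29/50; 21/50+29/50→1. L = 9/4 ≈ 2.2500.
L − H = 2.2500 − 2.1945 = 0.056 bits.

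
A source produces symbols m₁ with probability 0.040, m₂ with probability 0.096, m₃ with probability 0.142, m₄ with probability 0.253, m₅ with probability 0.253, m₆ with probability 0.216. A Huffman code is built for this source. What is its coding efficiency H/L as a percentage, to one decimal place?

99.0%

Entropy H = −Σ p log₂ p ≈ 2.3910 bits.
Huffman merges: 1/25+12/125→17/125; 17/125+71/500→139/500; 27/125+253/1000→469/1000; 253/1000+139/500→531/1000; 469/1000+531/1000→1. L = 1207/500 ≈ 2.4140.
Efficiency = H/L = 2.3910/2.4140 = 99.0%.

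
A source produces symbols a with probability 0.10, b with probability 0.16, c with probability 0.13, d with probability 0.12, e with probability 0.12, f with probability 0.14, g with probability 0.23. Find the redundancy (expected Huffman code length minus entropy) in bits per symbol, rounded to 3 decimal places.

0.013 bits

Entropy H = −Σ p log₂ p ≈ 2.7568 bits.
Huffman merges: 1/10+3/25→11/50; 3/25+13/100→1/4; 7/50+4/25→3/10; 11/50+23/100→9/20; 1/4+3/10→11/20; 9/20+11/20→1. L = 277/100 ≈ 2.7700.
L − H = 2.7700 − 2.7568 = 0.013 bits.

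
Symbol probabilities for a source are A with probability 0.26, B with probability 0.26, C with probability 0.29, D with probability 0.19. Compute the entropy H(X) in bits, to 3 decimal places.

H = −Σ pᵢ log₂ pᵢ.
−0.26·log₂(0.26) = 0.5053
−0.26·log₂(0.26) = 0.5053
−0.29·log₂(0.29) = 0.5179
−0.19·log₂(0.19) = 0.4552
Sum ≈ 1.9837 → 1.984 bits.

1.984 bits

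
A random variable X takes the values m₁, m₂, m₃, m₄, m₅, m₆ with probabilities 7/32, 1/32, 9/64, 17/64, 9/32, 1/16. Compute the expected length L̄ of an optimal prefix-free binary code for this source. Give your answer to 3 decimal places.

2.328 bits/symbol

Repeatedly combine the two least-probable nodes; the expected code length is the sum of the merged weights.
merge 1/32 + 1/16 → 3/32
merge 3/32 + 9/64 → 15/64
merge 7/32 + 15/64 → 29/64
merge 17/64 + 9/32 → 35/64
merge 29/64 + 35/64 → 1
L = 3/32 + 15/64 + 29/64 + 35/64 + 1 = 149/64 ≈ 2.328 bits/symbol.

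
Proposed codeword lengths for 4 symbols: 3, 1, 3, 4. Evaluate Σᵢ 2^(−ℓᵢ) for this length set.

With common denominator 2^4 = 16: Σ 2^(−ℓᵢ) = 2/16 + 8/16 + 2/16 + 1/16 = 13/16 = 0.8125.

0.8125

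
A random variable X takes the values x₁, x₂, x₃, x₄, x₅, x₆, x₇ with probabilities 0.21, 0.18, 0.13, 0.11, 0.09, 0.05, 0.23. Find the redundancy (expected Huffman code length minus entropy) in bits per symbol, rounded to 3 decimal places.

Entropy H = −Σ p log₂ p ≈ 2.6675 bits.
Huffman merges: 1/20+9/100→7/50; 11/100+13/100→6/25; 7/50+9/50→8/25; 21/100+23/100→11/25; 6/25+8/25→14/25; 11/25+14/25→1. L = 27/10 ≈ 2.7000.
L − H = 2.7000 − 2.6675 = 0.033 bits.

0.033 bits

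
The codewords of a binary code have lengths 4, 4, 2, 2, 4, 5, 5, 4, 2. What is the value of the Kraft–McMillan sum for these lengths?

1.0625

With common denominator 2^5 = 32: Σ 2^(−ℓᵢ) = 2/32 + 2/32 + 8/32 + 8/32 + 2/32 + 1/32 + 1/32 + 2/32 + 8/32 = 34/32 = 1.0625.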